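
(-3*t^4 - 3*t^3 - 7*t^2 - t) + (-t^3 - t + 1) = -3*t^4 - 4*t^3 - 7*t^2 - 2*t + 1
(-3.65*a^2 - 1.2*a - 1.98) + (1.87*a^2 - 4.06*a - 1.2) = -1.78*a^2 - 5.26*a - 3.18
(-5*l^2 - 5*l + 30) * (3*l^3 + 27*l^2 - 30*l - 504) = -15*l^5 - 150*l^4 + 105*l^3 + 3480*l^2 + 1620*l - 15120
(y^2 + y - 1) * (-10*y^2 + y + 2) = -10*y^4 - 9*y^3 + 13*y^2 + y - 2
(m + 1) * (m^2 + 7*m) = m^3 + 8*m^2 + 7*m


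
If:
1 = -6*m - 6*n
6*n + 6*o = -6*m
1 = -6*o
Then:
No Solution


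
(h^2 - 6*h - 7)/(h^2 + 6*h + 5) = (h - 7)/(h + 5)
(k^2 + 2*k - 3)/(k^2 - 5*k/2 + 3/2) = 2*(k + 3)/(2*k - 3)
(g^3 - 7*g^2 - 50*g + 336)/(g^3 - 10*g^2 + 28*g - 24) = (g^2 - g - 56)/(g^2 - 4*g + 4)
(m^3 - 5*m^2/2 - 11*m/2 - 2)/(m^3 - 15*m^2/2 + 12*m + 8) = (m + 1)/(m - 4)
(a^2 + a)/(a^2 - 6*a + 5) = a*(a + 1)/(a^2 - 6*a + 5)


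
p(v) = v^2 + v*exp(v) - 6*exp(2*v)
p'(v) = v*exp(v) + 2*v - 12*exp(2*v) + exp(v)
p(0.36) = -11.68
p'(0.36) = -21.98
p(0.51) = -15.53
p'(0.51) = -29.74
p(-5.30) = 28.06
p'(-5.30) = -10.62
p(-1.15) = 0.36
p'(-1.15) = -3.55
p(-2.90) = 8.23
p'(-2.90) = -5.94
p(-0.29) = -3.49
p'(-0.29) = -6.77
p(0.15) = -7.90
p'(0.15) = -14.56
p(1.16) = -56.01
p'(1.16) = -112.90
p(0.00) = -6.00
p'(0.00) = -11.00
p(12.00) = -158932779577.56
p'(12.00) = -317867349721.83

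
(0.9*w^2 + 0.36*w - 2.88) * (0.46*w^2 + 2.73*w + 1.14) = 0.414*w^4 + 2.6226*w^3 + 0.684*w^2 - 7.452*w - 3.2832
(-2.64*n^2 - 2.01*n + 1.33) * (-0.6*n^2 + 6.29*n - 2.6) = 1.584*n^4 - 15.3996*n^3 - 6.5769*n^2 + 13.5917*n - 3.458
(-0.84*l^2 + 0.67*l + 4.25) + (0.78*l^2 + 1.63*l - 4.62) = -0.0599999999999999*l^2 + 2.3*l - 0.37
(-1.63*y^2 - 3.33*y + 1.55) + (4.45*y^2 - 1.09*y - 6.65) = 2.82*y^2 - 4.42*y - 5.1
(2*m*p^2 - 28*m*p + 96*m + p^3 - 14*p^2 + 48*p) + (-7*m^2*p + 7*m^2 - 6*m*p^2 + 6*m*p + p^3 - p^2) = -7*m^2*p + 7*m^2 - 4*m*p^2 - 22*m*p + 96*m + 2*p^3 - 15*p^2 + 48*p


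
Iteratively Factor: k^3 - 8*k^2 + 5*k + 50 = (k + 2)*(k^2 - 10*k + 25) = (k - 5)*(k + 2)*(k - 5)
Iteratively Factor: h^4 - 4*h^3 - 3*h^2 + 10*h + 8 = (h - 2)*(h^3 - 2*h^2 - 7*h - 4) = (h - 2)*(h + 1)*(h^2 - 3*h - 4) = (h - 2)*(h + 1)^2*(h - 4)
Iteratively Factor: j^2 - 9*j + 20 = (j - 5)*(j - 4)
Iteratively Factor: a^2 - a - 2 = (a + 1)*(a - 2)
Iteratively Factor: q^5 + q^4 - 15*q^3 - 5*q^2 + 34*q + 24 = (q - 2)*(q^4 + 3*q^3 - 9*q^2 - 23*q - 12) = (q - 2)*(q + 1)*(q^3 + 2*q^2 - 11*q - 12) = (q - 3)*(q - 2)*(q + 1)*(q^2 + 5*q + 4) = (q - 3)*(q - 2)*(q + 1)^2*(q + 4)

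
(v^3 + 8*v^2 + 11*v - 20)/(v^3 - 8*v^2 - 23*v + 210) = (v^2 + 3*v - 4)/(v^2 - 13*v + 42)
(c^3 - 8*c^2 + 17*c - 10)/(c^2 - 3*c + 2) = c - 5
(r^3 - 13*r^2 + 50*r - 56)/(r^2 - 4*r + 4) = (r^2 - 11*r + 28)/(r - 2)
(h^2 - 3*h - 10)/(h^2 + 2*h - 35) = (h + 2)/(h + 7)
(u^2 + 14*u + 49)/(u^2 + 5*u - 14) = (u + 7)/(u - 2)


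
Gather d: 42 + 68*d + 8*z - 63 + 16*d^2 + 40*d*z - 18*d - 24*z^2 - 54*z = 16*d^2 + d*(40*z + 50) - 24*z^2 - 46*z - 21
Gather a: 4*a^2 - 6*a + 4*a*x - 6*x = 4*a^2 + a*(4*x - 6) - 6*x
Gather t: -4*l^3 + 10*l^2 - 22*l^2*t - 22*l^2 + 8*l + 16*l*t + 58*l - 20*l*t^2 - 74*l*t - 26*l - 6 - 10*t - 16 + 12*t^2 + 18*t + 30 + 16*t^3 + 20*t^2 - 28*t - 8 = -4*l^3 - 12*l^2 + 40*l + 16*t^3 + t^2*(32 - 20*l) + t*(-22*l^2 - 58*l - 20)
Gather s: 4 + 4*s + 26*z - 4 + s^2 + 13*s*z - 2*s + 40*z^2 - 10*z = s^2 + s*(13*z + 2) + 40*z^2 + 16*z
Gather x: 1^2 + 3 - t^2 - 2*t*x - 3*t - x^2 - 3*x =-t^2 - 3*t - x^2 + x*(-2*t - 3) + 4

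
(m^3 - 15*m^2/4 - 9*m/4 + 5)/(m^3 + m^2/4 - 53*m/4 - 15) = (m - 1)/(m + 3)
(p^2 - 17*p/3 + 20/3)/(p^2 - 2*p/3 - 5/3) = (p - 4)/(p + 1)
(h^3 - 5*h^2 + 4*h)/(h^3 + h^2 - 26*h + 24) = h/(h + 6)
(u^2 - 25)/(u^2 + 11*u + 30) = (u - 5)/(u + 6)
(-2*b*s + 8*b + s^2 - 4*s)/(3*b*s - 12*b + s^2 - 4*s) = (-2*b + s)/(3*b + s)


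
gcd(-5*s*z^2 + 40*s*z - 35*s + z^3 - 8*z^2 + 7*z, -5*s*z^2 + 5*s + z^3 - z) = -5*s*z + 5*s + z^2 - z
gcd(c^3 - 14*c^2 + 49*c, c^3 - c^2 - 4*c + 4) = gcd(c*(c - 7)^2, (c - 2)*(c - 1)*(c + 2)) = 1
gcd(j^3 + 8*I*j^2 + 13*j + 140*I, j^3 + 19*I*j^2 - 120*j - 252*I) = j + 7*I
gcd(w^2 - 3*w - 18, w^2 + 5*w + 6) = w + 3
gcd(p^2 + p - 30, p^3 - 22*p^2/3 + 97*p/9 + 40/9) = p - 5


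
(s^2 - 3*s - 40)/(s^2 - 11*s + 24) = (s + 5)/(s - 3)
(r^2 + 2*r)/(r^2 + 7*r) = (r + 2)/(r + 7)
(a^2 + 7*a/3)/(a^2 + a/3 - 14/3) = a/(a - 2)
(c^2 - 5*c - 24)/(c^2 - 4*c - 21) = (c - 8)/(c - 7)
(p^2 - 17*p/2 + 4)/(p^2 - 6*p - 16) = (p - 1/2)/(p + 2)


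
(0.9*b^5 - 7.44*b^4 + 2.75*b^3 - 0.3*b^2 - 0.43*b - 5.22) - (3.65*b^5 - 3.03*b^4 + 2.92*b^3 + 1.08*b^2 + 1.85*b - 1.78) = -2.75*b^5 - 4.41*b^4 - 0.17*b^3 - 1.38*b^2 - 2.28*b - 3.44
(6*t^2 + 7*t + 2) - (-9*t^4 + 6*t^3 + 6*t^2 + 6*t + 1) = 9*t^4 - 6*t^3 + t + 1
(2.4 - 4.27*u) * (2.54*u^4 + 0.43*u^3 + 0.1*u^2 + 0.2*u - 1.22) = -10.8458*u^5 + 4.2599*u^4 + 0.605*u^3 - 0.614*u^2 + 5.6894*u - 2.928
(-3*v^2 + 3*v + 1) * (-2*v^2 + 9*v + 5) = 6*v^4 - 33*v^3 + 10*v^2 + 24*v + 5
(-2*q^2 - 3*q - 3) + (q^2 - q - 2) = -q^2 - 4*q - 5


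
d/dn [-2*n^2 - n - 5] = -4*n - 1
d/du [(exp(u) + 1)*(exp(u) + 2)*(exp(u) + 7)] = (3*exp(2*u) + 20*exp(u) + 23)*exp(u)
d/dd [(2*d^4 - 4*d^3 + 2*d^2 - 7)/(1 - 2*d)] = 2*(-6*d^4 + 12*d^3 - 8*d^2 + 2*d - 7)/(4*d^2 - 4*d + 1)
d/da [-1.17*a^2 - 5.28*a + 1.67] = -2.34*a - 5.28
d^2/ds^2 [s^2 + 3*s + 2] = 2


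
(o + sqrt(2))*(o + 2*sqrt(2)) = o^2 + 3*sqrt(2)*o + 4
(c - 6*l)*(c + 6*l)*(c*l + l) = c^3*l + c^2*l - 36*c*l^3 - 36*l^3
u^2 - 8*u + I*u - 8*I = (u - 8)*(u + I)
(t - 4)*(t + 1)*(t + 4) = t^3 + t^2 - 16*t - 16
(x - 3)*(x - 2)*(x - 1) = x^3 - 6*x^2 + 11*x - 6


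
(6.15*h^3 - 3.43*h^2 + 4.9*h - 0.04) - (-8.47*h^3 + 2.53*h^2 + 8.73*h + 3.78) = 14.62*h^3 - 5.96*h^2 - 3.83*h - 3.82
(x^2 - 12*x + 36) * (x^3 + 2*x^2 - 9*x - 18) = x^5 - 10*x^4 + 3*x^3 + 162*x^2 - 108*x - 648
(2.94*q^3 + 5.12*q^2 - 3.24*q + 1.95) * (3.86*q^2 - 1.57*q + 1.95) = 11.3484*q^5 + 15.1474*q^4 - 14.8118*q^3 + 22.5978*q^2 - 9.3795*q + 3.8025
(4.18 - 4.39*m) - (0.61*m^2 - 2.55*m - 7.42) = -0.61*m^2 - 1.84*m + 11.6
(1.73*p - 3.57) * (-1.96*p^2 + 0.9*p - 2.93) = -3.3908*p^3 + 8.5542*p^2 - 8.2819*p + 10.4601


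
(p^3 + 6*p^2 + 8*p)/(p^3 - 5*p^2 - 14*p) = (p + 4)/(p - 7)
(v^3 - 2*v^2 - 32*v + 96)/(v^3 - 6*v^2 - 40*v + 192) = (v - 4)/(v - 8)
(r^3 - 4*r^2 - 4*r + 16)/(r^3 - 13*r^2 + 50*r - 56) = (r + 2)/(r - 7)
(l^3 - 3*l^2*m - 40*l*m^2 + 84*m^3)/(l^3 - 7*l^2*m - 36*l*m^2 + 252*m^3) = (l - 2*m)/(l - 6*m)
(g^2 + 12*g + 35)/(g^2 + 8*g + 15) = (g + 7)/(g + 3)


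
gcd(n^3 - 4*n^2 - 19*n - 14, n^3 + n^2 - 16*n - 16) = n + 1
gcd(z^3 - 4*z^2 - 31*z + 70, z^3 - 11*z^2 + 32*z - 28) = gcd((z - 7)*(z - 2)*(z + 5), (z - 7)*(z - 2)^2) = z^2 - 9*z + 14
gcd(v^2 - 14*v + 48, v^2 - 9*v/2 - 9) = v - 6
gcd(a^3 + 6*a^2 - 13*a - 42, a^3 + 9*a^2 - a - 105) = a^2 + 4*a - 21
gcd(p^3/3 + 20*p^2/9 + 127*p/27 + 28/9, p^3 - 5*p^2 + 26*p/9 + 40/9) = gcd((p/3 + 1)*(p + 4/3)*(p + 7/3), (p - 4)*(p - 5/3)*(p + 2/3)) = 1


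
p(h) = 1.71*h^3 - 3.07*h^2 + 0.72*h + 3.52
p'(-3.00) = 65.31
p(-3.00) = -72.44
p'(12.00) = 665.76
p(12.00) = 2524.96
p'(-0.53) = 5.42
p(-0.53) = 2.02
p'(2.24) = 12.71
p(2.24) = 8.95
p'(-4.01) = 107.83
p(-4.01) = -159.00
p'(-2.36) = 43.78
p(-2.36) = -37.75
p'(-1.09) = 13.51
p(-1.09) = -3.13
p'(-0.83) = 9.35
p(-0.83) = -0.17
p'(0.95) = -0.48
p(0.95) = 2.90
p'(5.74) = 134.50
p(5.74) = 229.90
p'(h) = 5.13*h^2 - 6.14*h + 0.72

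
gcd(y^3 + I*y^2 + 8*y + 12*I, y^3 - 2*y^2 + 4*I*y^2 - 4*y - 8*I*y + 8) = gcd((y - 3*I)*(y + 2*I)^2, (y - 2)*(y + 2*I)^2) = y^2 + 4*I*y - 4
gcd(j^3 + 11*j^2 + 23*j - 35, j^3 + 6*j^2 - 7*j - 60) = j + 5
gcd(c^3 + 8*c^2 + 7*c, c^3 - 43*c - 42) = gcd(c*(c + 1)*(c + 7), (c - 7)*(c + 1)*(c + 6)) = c + 1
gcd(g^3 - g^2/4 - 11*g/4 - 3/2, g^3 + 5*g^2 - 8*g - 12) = g^2 - g - 2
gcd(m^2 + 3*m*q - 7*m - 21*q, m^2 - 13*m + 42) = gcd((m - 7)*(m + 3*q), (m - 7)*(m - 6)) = m - 7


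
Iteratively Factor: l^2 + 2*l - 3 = (l - 1)*(l + 3)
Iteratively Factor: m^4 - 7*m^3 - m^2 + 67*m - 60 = (m - 1)*(m^3 - 6*m^2 - 7*m + 60) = (m - 5)*(m - 1)*(m^2 - m - 12) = (m - 5)*(m - 1)*(m + 3)*(m - 4)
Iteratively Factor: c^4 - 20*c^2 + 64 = (c + 2)*(c^3 - 2*c^2 - 16*c + 32) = (c - 4)*(c + 2)*(c^2 + 2*c - 8) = (c - 4)*(c + 2)*(c + 4)*(c - 2)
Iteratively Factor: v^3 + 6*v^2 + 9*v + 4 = (v + 4)*(v^2 + 2*v + 1) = (v + 1)*(v + 4)*(v + 1)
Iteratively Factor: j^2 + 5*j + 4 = (j + 4)*(j + 1)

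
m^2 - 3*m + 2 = (m - 2)*(m - 1)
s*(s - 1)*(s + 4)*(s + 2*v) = s^4 + 2*s^3*v + 3*s^3 + 6*s^2*v - 4*s^2 - 8*s*v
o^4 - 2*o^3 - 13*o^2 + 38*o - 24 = (o - 3)*(o - 2)*(o - 1)*(o + 4)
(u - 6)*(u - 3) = u^2 - 9*u + 18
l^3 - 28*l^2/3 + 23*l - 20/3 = (l - 5)*(l - 4)*(l - 1/3)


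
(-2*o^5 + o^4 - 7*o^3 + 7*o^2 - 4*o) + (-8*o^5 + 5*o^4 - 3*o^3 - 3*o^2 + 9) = -10*o^5 + 6*o^4 - 10*o^3 + 4*o^2 - 4*o + 9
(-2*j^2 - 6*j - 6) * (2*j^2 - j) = -4*j^4 - 10*j^3 - 6*j^2 + 6*j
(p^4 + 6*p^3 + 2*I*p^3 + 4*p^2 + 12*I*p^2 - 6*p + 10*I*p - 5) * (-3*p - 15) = -3*p^5 - 33*p^4 - 6*I*p^4 - 102*p^3 - 66*I*p^3 - 42*p^2 - 210*I*p^2 + 105*p - 150*I*p + 75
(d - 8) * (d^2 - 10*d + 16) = d^3 - 18*d^2 + 96*d - 128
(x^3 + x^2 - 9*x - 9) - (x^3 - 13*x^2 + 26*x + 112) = 14*x^2 - 35*x - 121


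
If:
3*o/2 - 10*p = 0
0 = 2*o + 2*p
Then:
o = 0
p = 0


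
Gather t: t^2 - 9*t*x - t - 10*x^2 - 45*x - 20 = t^2 + t*(-9*x - 1) - 10*x^2 - 45*x - 20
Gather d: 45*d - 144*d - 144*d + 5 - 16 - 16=-243*d - 27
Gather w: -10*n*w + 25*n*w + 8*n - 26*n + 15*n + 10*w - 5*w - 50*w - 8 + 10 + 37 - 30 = -3*n + w*(15*n - 45) + 9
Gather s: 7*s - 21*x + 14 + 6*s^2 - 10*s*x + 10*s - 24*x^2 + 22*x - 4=6*s^2 + s*(17 - 10*x) - 24*x^2 + x + 10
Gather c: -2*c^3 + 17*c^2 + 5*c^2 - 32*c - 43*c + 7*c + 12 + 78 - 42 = -2*c^3 + 22*c^2 - 68*c + 48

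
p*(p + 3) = p^2 + 3*p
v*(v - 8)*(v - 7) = v^3 - 15*v^2 + 56*v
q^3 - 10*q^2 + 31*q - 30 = (q - 5)*(q - 3)*(q - 2)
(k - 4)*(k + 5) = k^2 + k - 20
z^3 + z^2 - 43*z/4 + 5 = (z - 5/2)*(z - 1/2)*(z + 4)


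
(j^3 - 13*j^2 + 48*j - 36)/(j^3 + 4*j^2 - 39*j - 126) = (j^2 - 7*j + 6)/(j^2 + 10*j + 21)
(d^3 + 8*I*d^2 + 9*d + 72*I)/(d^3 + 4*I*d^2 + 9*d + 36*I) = (d + 8*I)/(d + 4*I)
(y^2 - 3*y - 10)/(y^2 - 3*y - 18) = (-y^2 + 3*y + 10)/(-y^2 + 3*y + 18)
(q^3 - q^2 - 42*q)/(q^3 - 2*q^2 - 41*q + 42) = q/(q - 1)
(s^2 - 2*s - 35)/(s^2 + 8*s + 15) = (s - 7)/(s + 3)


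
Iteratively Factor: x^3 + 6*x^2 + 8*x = (x + 2)*(x^2 + 4*x) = x*(x + 2)*(x + 4)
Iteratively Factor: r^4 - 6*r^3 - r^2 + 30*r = (r + 2)*(r^3 - 8*r^2 + 15*r) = (r - 5)*(r + 2)*(r^2 - 3*r) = (r - 5)*(r - 3)*(r + 2)*(r)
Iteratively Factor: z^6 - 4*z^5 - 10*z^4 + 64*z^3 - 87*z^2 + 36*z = (z - 1)*(z^5 - 3*z^4 - 13*z^3 + 51*z^2 - 36*z) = (z - 3)*(z - 1)*(z^4 - 13*z^2 + 12*z) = (z - 3)*(z - 1)^2*(z^3 + z^2 - 12*z) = (z - 3)*(z - 1)^2*(z + 4)*(z^2 - 3*z) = z*(z - 3)*(z - 1)^2*(z + 4)*(z - 3)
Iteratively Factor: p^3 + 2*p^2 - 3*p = (p + 3)*(p^2 - p) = p*(p + 3)*(p - 1)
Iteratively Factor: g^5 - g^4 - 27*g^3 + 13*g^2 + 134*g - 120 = (g + 3)*(g^4 - 4*g^3 - 15*g^2 + 58*g - 40) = (g + 3)*(g + 4)*(g^3 - 8*g^2 + 17*g - 10) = (g - 2)*(g + 3)*(g + 4)*(g^2 - 6*g + 5) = (g - 5)*(g - 2)*(g + 3)*(g + 4)*(g - 1)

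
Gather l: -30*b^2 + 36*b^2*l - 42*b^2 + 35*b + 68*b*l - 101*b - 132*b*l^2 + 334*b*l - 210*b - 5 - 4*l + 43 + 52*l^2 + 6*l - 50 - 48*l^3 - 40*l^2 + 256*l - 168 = -72*b^2 - 276*b - 48*l^3 + l^2*(12 - 132*b) + l*(36*b^2 + 402*b + 258) - 180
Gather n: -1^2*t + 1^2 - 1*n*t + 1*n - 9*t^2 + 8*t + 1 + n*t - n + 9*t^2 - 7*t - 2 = 0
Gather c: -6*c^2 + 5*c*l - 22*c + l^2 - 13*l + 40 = -6*c^2 + c*(5*l - 22) + l^2 - 13*l + 40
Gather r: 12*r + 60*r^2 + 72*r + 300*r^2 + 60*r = 360*r^2 + 144*r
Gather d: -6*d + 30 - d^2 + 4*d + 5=-d^2 - 2*d + 35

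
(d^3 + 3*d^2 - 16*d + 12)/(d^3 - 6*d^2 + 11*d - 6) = (d + 6)/(d - 3)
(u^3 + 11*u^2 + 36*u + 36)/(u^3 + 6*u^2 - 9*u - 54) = (u + 2)/(u - 3)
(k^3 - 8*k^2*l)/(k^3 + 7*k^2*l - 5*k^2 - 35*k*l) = k*(k - 8*l)/(k^2 + 7*k*l - 5*k - 35*l)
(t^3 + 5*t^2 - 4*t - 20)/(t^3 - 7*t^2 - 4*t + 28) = (t + 5)/(t - 7)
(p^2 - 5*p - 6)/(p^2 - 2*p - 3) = (p - 6)/(p - 3)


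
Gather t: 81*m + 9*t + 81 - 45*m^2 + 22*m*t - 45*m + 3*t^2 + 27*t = -45*m^2 + 36*m + 3*t^2 + t*(22*m + 36) + 81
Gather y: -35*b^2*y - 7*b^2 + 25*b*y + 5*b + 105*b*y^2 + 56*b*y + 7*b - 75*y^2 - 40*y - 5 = -7*b^2 + 12*b + y^2*(105*b - 75) + y*(-35*b^2 + 81*b - 40) - 5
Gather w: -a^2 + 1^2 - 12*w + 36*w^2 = -a^2 + 36*w^2 - 12*w + 1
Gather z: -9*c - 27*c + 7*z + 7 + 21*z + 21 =-36*c + 28*z + 28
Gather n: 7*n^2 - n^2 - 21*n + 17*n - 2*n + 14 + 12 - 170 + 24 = 6*n^2 - 6*n - 120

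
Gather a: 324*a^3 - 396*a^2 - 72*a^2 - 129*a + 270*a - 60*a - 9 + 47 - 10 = 324*a^3 - 468*a^2 + 81*a + 28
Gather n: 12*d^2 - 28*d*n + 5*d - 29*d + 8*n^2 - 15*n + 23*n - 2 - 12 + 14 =12*d^2 - 24*d + 8*n^2 + n*(8 - 28*d)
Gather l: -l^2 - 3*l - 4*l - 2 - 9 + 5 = -l^2 - 7*l - 6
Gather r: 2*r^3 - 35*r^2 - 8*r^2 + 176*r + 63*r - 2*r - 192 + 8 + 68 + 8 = 2*r^3 - 43*r^2 + 237*r - 108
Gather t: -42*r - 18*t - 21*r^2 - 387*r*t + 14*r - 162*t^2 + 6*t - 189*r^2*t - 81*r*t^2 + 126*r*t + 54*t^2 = -21*r^2 - 28*r + t^2*(-81*r - 108) + t*(-189*r^2 - 261*r - 12)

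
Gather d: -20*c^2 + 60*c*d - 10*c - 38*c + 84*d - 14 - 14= -20*c^2 - 48*c + d*(60*c + 84) - 28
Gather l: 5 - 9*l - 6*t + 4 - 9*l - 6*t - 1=-18*l - 12*t + 8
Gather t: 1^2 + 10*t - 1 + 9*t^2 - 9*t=9*t^2 + t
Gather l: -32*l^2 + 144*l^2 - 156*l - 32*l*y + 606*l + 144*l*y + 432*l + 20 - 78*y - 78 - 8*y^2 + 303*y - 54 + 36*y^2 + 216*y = 112*l^2 + l*(112*y + 882) + 28*y^2 + 441*y - 112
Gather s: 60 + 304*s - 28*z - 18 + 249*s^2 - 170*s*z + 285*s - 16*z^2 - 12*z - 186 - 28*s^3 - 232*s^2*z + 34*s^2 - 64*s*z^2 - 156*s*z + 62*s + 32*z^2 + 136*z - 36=-28*s^3 + s^2*(283 - 232*z) + s*(-64*z^2 - 326*z + 651) + 16*z^2 + 96*z - 180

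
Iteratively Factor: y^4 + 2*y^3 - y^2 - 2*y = (y - 1)*(y^3 + 3*y^2 + 2*y) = (y - 1)*(y + 1)*(y^2 + 2*y) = (y - 1)*(y + 1)*(y + 2)*(y)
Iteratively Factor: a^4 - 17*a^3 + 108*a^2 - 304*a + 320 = (a - 4)*(a^3 - 13*a^2 + 56*a - 80) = (a - 4)^2*(a^2 - 9*a + 20) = (a - 5)*(a - 4)^2*(a - 4)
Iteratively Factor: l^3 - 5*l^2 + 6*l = (l - 2)*(l^2 - 3*l) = l*(l - 2)*(l - 3)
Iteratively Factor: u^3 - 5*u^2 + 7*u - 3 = (u - 1)*(u^2 - 4*u + 3) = (u - 3)*(u - 1)*(u - 1)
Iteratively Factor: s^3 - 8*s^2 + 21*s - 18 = (s - 2)*(s^2 - 6*s + 9) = (s - 3)*(s - 2)*(s - 3)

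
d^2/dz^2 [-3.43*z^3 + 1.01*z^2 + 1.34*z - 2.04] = 2.02 - 20.58*z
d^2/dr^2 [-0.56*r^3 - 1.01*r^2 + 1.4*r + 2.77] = -3.36*r - 2.02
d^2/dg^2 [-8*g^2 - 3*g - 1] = -16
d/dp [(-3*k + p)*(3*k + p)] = 2*p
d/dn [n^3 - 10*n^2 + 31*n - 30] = 3*n^2 - 20*n + 31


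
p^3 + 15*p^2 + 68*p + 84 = (p + 2)*(p + 6)*(p + 7)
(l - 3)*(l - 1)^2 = l^3 - 5*l^2 + 7*l - 3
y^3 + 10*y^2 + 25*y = y*(y + 5)^2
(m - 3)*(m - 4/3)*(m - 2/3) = m^3 - 5*m^2 + 62*m/9 - 8/3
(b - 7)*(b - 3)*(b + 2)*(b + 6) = b^4 - 2*b^3 - 47*b^2 + 48*b + 252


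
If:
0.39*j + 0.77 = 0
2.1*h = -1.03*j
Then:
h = 0.97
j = -1.97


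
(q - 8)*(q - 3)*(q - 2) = q^3 - 13*q^2 + 46*q - 48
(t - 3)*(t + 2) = t^2 - t - 6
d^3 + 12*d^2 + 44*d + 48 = (d + 2)*(d + 4)*(d + 6)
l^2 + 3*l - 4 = (l - 1)*(l + 4)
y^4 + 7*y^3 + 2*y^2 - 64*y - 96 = (y - 3)*(y + 2)*(y + 4)^2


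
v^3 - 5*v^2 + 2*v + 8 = (v - 4)*(v - 2)*(v + 1)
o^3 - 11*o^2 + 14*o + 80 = (o - 8)*(o - 5)*(o + 2)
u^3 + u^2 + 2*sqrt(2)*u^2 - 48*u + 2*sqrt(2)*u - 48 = (u + 1)*(u - 4*sqrt(2))*(u + 6*sqrt(2))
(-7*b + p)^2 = 49*b^2 - 14*b*p + p^2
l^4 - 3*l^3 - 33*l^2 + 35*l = l*(l - 7)*(l - 1)*(l + 5)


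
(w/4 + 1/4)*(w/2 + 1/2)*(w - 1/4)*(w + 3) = w^4/8 + 19*w^3/32 + 23*w^2/32 + 5*w/32 - 3/32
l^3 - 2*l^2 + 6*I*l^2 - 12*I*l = l*(l - 2)*(l + 6*I)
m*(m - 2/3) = m^2 - 2*m/3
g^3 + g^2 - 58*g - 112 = (g - 8)*(g + 2)*(g + 7)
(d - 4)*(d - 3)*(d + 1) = d^3 - 6*d^2 + 5*d + 12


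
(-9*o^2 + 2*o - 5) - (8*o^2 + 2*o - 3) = -17*o^2 - 2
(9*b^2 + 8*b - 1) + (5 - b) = 9*b^2 + 7*b + 4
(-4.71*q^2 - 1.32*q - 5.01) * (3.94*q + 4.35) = -18.5574*q^3 - 25.6893*q^2 - 25.4814*q - 21.7935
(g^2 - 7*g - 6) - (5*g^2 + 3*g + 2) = -4*g^2 - 10*g - 8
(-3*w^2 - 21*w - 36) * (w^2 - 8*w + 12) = -3*w^4 + 3*w^3 + 96*w^2 + 36*w - 432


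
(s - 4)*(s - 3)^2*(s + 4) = s^4 - 6*s^3 - 7*s^2 + 96*s - 144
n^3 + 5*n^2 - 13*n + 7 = (n - 1)^2*(n + 7)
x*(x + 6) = x^2 + 6*x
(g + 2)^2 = g^2 + 4*g + 4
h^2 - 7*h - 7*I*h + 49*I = (h - 7)*(h - 7*I)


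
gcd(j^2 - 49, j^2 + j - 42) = j + 7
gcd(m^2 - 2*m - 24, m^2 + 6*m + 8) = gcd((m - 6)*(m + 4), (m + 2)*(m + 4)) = m + 4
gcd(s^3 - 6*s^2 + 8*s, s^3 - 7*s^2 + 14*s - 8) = s^2 - 6*s + 8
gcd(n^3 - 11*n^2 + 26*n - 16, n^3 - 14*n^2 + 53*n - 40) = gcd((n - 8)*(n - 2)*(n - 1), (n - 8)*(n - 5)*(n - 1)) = n^2 - 9*n + 8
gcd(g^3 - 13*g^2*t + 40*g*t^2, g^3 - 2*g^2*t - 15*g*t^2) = -g^2 + 5*g*t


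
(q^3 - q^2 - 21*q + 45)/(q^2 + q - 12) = (q^2 + 2*q - 15)/(q + 4)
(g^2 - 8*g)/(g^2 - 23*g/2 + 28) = 2*g/(2*g - 7)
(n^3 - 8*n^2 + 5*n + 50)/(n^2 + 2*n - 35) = (n^2 - 3*n - 10)/(n + 7)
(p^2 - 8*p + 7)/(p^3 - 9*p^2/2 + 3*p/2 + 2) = 2*(p - 7)/(2*p^2 - 7*p - 4)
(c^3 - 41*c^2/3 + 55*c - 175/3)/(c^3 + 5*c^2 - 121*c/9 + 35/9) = 3*(c^2 - 12*c + 35)/(3*c^2 + 20*c - 7)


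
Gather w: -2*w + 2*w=0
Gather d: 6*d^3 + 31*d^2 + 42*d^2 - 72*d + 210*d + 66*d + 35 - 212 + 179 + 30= 6*d^3 + 73*d^2 + 204*d + 32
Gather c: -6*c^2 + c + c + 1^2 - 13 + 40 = -6*c^2 + 2*c + 28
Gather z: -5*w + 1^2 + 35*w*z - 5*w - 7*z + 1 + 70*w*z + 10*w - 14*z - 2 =z*(105*w - 21)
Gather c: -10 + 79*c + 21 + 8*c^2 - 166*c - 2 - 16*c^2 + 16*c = -8*c^2 - 71*c + 9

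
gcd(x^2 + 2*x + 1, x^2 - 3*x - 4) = x + 1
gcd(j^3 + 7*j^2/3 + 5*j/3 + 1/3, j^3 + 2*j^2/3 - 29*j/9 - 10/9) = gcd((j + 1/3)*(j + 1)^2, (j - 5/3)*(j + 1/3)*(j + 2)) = j + 1/3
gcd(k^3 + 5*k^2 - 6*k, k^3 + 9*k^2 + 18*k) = k^2 + 6*k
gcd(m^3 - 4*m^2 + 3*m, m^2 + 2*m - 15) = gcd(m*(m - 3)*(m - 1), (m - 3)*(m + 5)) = m - 3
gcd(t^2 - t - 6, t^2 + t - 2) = t + 2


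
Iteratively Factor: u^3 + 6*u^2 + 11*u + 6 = (u + 1)*(u^2 + 5*u + 6) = (u + 1)*(u + 3)*(u + 2)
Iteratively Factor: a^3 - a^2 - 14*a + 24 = (a - 3)*(a^2 + 2*a - 8) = (a - 3)*(a + 4)*(a - 2)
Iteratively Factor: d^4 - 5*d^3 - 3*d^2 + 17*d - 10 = (d - 1)*(d^3 - 4*d^2 - 7*d + 10) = (d - 5)*(d - 1)*(d^2 + d - 2) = (d - 5)*(d - 1)^2*(d + 2)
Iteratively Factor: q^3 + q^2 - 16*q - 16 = (q + 1)*(q^2 - 16) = (q + 1)*(q + 4)*(q - 4)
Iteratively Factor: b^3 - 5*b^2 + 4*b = (b)*(b^2 - 5*b + 4) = b*(b - 1)*(b - 4)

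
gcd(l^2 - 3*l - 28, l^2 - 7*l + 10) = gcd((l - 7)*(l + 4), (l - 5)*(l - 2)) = 1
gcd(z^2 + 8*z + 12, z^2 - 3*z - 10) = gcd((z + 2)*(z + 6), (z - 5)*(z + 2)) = z + 2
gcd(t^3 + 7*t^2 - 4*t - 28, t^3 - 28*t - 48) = t + 2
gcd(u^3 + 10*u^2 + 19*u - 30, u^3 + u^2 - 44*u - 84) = u + 6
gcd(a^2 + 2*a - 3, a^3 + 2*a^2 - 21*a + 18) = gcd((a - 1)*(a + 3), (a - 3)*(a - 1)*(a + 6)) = a - 1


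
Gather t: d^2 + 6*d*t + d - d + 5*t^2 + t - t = d^2 + 6*d*t + 5*t^2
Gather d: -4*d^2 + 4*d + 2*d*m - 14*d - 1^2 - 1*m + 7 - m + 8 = -4*d^2 + d*(2*m - 10) - 2*m + 14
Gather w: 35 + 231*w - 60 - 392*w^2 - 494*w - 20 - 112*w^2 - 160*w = -504*w^2 - 423*w - 45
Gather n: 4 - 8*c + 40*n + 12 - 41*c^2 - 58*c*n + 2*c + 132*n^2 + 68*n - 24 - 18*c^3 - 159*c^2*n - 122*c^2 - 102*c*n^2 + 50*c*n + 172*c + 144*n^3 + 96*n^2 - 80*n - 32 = -18*c^3 - 163*c^2 + 166*c + 144*n^3 + n^2*(228 - 102*c) + n*(-159*c^2 - 8*c + 28) - 40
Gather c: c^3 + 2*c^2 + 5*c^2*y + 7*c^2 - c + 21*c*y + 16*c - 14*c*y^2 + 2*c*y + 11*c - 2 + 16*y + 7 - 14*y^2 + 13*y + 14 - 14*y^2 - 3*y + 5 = c^3 + c^2*(5*y + 9) + c*(-14*y^2 + 23*y + 26) - 28*y^2 + 26*y + 24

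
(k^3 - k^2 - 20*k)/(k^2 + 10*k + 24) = k*(k - 5)/(k + 6)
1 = 1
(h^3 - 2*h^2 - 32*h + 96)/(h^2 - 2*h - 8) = (h^2 + 2*h - 24)/(h + 2)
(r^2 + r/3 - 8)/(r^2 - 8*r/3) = (r + 3)/r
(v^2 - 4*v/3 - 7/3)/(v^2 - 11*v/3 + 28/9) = 3*(v + 1)/(3*v - 4)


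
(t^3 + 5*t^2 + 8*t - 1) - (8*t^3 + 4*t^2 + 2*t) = -7*t^3 + t^2 + 6*t - 1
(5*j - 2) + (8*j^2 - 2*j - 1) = 8*j^2 + 3*j - 3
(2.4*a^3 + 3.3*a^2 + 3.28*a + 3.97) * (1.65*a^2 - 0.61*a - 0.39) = 3.96*a^5 + 3.981*a^4 + 2.463*a^3 + 3.2627*a^2 - 3.7009*a - 1.5483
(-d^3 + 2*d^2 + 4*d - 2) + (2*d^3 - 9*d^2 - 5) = d^3 - 7*d^2 + 4*d - 7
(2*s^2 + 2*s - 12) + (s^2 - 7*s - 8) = 3*s^2 - 5*s - 20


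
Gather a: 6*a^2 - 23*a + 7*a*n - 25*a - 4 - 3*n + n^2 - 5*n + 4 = 6*a^2 + a*(7*n - 48) + n^2 - 8*n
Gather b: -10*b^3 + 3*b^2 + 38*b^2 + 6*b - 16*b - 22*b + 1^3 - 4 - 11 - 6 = -10*b^3 + 41*b^2 - 32*b - 20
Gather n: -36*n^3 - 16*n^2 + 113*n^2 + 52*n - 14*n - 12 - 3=-36*n^3 + 97*n^2 + 38*n - 15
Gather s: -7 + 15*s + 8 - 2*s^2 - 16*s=-2*s^2 - s + 1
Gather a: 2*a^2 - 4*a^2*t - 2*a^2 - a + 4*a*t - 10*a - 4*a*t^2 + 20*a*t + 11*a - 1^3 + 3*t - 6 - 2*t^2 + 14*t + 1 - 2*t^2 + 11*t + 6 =-4*a^2*t + a*(-4*t^2 + 24*t) - 4*t^2 + 28*t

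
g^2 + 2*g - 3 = (g - 1)*(g + 3)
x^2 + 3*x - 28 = (x - 4)*(x + 7)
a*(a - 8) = a^2 - 8*a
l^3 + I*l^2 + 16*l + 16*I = (l - 4*I)*(l + I)*(l + 4*I)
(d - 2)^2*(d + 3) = d^3 - d^2 - 8*d + 12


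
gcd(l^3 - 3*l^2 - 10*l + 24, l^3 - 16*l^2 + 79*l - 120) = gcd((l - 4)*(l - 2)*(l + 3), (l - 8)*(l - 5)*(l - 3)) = 1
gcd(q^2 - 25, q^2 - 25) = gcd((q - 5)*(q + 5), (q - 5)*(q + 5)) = q^2 - 25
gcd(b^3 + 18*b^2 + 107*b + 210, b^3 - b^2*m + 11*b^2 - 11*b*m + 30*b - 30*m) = b^2 + 11*b + 30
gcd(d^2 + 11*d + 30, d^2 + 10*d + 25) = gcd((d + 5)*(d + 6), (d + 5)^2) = d + 5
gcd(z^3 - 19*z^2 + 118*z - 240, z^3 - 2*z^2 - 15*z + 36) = 1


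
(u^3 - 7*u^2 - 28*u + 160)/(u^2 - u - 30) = (u^2 - 12*u + 32)/(u - 6)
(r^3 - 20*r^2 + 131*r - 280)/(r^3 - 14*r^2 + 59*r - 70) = (r - 8)/(r - 2)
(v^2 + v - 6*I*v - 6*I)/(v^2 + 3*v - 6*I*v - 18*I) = (v + 1)/(v + 3)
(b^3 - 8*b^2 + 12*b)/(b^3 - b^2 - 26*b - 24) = b*(b - 2)/(b^2 + 5*b + 4)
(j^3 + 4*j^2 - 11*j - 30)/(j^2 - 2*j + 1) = (j^3 + 4*j^2 - 11*j - 30)/(j^2 - 2*j + 1)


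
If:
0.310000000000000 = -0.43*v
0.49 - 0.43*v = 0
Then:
No Solution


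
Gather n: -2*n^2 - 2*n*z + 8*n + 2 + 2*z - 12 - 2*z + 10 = -2*n^2 + n*(8 - 2*z)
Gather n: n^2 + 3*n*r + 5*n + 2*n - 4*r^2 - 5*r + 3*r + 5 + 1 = n^2 + n*(3*r + 7) - 4*r^2 - 2*r + 6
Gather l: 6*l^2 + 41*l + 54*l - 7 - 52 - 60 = 6*l^2 + 95*l - 119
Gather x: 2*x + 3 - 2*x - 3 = 0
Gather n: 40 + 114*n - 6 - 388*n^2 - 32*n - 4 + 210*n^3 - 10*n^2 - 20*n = 210*n^3 - 398*n^2 + 62*n + 30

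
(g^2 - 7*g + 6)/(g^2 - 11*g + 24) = (g^2 - 7*g + 6)/(g^2 - 11*g + 24)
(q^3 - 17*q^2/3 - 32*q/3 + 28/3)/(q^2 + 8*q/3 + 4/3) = (3*q^2 - 23*q + 14)/(3*q + 2)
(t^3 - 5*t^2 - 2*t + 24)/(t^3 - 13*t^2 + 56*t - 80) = (t^2 - t - 6)/(t^2 - 9*t + 20)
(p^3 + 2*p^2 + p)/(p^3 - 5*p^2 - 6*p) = (p + 1)/(p - 6)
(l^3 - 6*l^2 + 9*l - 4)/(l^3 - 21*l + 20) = (l - 1)/(l + 5)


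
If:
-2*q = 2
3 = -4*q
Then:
No Solution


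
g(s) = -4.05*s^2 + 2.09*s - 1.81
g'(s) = 2.09 - 8.1*s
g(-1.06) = -8.58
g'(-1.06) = 10.68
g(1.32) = -6.11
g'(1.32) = -8.60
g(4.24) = -65.76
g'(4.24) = -32.25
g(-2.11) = -24.25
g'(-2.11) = 19.18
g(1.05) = -4.08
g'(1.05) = -6.42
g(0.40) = -1.62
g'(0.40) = -1.15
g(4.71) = -81.81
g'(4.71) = -36.06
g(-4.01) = -75.32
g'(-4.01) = 34.57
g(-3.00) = -44.53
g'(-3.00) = 26.39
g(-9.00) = -348.67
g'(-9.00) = 74.99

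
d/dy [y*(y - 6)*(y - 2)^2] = 4*y^3 - 30*y^2 + 56*y - 24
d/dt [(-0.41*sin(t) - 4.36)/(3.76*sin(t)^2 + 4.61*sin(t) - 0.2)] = (1.5416*sin(t)^2 + 32.7872*sin(t) + 20.1816)*cos(t)/(14.1376*sin(t)^4 + 34.6672*sin(t)^3 + 19.7481*sin(t)^2 - 1.844*sin(t) + 0.04)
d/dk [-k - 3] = -1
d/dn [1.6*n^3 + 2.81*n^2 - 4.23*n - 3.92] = 4.8*n^2 + 5.62*n - 4.23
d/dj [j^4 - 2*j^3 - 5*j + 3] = 4*j^3 - 6*j^2 - 5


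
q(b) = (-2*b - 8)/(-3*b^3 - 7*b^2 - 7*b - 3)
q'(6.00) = -0.00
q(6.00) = 0.02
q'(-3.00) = -0.13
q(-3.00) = -0.06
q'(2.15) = -0.13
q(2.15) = 0.15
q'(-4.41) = -0.01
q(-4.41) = 0.01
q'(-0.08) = -6.74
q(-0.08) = 3.16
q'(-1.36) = -21.21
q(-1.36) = -4.72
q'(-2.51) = -0.38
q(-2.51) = -0.17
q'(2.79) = -0.06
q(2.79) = 0.10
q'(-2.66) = -0.26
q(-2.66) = -0.12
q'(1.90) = -0.17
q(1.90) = 0.19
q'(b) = (-2*b - 8)*(9*b^2 + 14*b + 7)/(-3*b^3 - 7*b^2 - 7*b - 3)^2 - 2/(-3*b^3 - 7*b^2 - 7*b - 3)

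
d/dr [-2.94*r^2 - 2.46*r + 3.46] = -5.88*r - 2.46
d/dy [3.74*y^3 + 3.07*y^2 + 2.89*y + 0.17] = 11.22*y^2 + 6.14*y + 2.89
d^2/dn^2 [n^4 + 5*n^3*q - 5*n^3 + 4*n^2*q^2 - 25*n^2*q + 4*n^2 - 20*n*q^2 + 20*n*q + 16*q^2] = 12*n^2 + 30*n*q - 30*n + 8*q^2 - 50*q + 8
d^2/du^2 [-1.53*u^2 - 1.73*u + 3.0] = -3.06000000000000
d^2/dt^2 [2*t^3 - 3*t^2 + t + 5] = 12*t - 6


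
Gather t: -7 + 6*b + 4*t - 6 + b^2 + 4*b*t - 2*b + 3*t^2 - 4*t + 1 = b^2 + 4*b*t + 4*b + 3*t^2 - 12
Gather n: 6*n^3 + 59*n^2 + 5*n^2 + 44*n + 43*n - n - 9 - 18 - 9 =6*n^3 + 64*n^2 + 86*n - 36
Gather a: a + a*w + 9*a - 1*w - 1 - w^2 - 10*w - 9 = a*(w + 10) - w^2 - 11*w - 10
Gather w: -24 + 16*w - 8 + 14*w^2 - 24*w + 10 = 14*w^2 - 8*w - 22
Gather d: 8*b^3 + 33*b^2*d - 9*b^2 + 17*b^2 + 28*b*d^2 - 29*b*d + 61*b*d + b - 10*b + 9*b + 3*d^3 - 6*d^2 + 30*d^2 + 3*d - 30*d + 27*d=8*b^3 + 8*b^2 + 3*d^3 + d^2*(28*b + 24) + d*(33*b^2 + 32*b)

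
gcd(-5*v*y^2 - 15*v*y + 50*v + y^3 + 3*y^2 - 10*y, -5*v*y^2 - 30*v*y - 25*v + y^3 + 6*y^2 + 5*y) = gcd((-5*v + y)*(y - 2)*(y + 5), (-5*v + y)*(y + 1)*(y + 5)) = -5*v*y - 25*v + y^2 + 5*y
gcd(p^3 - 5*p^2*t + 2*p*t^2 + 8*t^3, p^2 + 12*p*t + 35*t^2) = 1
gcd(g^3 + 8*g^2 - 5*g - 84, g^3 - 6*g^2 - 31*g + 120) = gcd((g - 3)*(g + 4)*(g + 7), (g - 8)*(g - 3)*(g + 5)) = g - 3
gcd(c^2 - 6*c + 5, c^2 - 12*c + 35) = c - 5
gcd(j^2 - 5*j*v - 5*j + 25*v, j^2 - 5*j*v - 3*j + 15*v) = -j + 5*v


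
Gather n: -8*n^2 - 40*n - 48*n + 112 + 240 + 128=-8*n^2 - 88*n + 480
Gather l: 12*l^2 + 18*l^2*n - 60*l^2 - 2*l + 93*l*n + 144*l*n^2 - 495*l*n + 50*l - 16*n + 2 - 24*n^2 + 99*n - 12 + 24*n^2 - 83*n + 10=l^2*(18*n - 48) + l*(144*n^2 - 402*n + 48)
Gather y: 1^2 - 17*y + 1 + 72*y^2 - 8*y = 72*y^2 - 25*y + 2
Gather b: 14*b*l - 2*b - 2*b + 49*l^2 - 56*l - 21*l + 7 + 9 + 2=b*(14*l - 4) + 49*l^2 - 77*l + 18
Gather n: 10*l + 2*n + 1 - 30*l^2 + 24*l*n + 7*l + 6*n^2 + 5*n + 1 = -30*l^2 + 17*l + 6*n^2 + n*(24*l + 7) + 2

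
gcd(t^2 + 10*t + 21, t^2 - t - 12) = t + 3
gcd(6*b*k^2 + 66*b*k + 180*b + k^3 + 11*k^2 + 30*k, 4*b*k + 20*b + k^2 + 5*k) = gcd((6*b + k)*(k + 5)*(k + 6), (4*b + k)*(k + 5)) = k + 5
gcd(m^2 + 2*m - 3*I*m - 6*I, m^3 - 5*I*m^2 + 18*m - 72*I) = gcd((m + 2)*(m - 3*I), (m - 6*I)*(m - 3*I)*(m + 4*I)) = m - 3*I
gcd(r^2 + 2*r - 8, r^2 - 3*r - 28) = r + 4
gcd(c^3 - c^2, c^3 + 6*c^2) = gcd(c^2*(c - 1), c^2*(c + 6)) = c^2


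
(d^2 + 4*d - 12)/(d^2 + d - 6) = (d + 6)/(d + 3)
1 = 1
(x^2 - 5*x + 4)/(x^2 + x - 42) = (x^2 - 5*x + 4)/(x^2 + x - 42)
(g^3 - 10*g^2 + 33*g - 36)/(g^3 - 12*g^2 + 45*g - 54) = (g - 4)/(g - 6)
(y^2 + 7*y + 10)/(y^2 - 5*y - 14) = (y + 5)/(y - 7)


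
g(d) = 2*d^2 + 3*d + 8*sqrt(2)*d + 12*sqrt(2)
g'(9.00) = 50.31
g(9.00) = 307.79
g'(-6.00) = -9.69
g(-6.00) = 3.09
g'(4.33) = 31.63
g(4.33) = 116.45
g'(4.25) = 31.31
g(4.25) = 113.93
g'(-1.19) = 9.55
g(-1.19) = 2.77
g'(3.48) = 28.23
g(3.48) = 91.00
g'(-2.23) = 5.39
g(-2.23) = -5.00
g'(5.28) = 35.43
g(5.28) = 148.30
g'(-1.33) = 8.99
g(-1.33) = 1.47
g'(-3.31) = 1.07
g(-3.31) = -8.50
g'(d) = 4*d + 3 + 8*sqrt(2)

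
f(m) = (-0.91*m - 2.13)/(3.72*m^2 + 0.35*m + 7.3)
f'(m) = (-7.44*m - 0.35)*(-0.91*m - 2.13)/(3.72*m^2 + 0.35*m + 7.3)^2 - 0.91/(3.72*m^2 + 0.35*m + 7.3)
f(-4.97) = 0.02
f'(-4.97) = -0.00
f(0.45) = -0.31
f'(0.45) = 0.03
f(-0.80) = -0.15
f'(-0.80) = -0.19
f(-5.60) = 0.02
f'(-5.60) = 0.00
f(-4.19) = 0.02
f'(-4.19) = -0.00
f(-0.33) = -0.24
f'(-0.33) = -0.19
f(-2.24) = -0.00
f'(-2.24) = -0.04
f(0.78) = -0.29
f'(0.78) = 0.09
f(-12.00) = 0.02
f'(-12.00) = 0.00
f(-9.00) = 0.02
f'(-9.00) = 0.00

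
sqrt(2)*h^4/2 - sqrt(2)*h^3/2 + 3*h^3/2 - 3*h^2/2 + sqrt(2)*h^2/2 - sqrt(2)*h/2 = h*(h - 1)*(h + sqrt(2))*(sqrt(2)*h/2 + 1/2)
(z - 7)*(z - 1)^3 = z^4 - 10*z^3 + 24*z^2 - 22*z + 7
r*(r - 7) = r^2 - 7*r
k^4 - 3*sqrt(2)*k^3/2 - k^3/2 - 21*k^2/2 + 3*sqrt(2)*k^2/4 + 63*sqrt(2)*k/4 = k*(k - 7/2)*(k + 3)*(k - 3*sqrt(2)/2)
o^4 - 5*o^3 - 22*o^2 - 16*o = o*(o - 8)*(o + 1)*(o + 2)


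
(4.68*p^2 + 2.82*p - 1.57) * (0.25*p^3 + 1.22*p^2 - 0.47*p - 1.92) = 1.17*p^5 + 6.4146*p^4 + 0.8483*p^3 - 12.2264*p^2 - 4.6765*p + 3.0144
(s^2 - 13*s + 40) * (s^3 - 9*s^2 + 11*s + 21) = s^5 - 22*s^4 + 168*s^3 - 482*s^2 + 167*s + 840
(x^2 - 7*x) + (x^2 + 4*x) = 2*x^2 - 3*x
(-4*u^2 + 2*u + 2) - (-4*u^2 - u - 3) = 3*u + 5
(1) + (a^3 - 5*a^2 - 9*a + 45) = a^3 - 5*a^2 - 9*a + 46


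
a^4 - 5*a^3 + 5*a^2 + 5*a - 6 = (a - 3)*(a - 2)*(a - 1)*(a + 1)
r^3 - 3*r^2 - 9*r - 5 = (r - 5)*(r + 1)^2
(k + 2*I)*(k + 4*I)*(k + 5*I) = k^3 + 11*I*k^2 - 38*k - 40*I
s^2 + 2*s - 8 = (s - 2)*(s + 4)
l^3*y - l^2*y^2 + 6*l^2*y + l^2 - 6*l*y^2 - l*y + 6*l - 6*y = (l + 6)*(l - y)*(l*y + 1)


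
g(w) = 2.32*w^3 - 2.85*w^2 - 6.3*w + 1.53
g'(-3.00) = 73.44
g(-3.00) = -67.86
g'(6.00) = 210.06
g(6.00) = 362.25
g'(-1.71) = 23.80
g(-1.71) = -7.63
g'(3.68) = 66.98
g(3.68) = 55.37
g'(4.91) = 133.51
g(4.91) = 176.51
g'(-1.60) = 20.64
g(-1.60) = -5.19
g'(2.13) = 13.14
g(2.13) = -2.40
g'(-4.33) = 148.87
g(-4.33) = -212.97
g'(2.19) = 14.60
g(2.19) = -1.57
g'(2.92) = 36.40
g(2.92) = 16.60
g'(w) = 6.96*w^2 - 5.7*w - 6.3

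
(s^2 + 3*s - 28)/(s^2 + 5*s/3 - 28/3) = 3*(s^2 + 3*s - 28)/(3*s^2 + 5*s - 28)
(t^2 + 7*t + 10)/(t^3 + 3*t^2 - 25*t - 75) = (t + 2)/(t^2 - 2*t - 15)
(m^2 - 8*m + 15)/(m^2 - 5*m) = (m - 3)/m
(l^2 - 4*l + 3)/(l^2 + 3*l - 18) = (l - 1)/(l + 6)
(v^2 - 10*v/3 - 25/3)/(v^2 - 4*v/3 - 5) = (v - 5)/(v - 3)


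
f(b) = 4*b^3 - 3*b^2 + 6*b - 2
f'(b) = 12*b^2 - 6*b + 6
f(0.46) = 0.51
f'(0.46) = 5.78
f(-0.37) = -4.83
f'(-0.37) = 9.86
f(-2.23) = -74.66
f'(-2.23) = 79.05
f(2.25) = 41.88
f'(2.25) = 53.25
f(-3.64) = -256.50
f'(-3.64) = 186.84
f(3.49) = 152.43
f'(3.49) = 131.22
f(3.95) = 221.41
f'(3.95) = 169.53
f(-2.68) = -116.62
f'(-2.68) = 108.27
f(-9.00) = -3215.00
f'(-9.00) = 1032.00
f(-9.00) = -3215.00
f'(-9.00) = 1032.00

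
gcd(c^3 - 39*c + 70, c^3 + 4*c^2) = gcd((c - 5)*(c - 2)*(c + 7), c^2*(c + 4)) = 1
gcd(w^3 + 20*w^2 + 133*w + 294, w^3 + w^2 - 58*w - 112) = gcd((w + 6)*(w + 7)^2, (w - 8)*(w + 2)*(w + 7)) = w + 7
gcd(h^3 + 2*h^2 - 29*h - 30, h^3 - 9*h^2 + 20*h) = h - 5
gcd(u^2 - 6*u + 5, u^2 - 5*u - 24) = 1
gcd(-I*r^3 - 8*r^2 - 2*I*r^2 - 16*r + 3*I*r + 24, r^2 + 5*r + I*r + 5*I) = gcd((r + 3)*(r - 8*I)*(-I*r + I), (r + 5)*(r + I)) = 1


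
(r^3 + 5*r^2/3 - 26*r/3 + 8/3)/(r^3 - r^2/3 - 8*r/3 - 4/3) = (3*r^2 + 11*r - 4)/(3*r^2 + 5*r + 2)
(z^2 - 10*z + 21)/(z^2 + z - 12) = (z - 7)/(z + 4)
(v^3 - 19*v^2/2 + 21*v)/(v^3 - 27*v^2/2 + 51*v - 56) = v*(v - 6)/(v^2 - 10*v + 16)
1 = 1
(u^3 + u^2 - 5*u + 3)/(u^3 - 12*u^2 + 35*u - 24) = (u^2 + 2*u - 3)/(u^2 - 11*u + 24)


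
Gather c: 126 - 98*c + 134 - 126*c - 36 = 224 - 224*c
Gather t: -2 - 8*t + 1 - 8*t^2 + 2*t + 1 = -8*t^2 - 6*t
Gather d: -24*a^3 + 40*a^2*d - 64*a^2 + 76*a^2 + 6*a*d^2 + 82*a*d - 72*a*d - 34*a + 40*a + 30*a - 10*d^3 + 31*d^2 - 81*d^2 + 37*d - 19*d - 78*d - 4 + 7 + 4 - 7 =-24*a^3 + 12*a^2 + 36*a - 10*d^3 + d^2*(6*a - 50) + d*(40*a^2 + 10*a - 60)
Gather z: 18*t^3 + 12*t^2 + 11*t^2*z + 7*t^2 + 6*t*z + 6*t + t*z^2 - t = 18*t^3 + 19*t^2 + t*z^2 + 5*t + z*(11*t^2 + 6*t)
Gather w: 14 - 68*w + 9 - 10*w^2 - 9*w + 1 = -10*w^2 - 77*w + 24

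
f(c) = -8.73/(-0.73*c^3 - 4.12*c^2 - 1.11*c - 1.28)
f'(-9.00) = -0.02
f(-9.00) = -0.04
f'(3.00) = -0.11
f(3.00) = 0.14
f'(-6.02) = -1.14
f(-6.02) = -0.57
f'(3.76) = -0.05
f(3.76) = 0.09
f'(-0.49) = 7.80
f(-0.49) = 5.33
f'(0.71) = -3.63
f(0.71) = 1.98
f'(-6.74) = -0.22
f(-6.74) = -0.21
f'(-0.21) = 3.06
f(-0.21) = 7.15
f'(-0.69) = 6.17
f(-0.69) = 3.90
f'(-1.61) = 1.11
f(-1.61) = 1.23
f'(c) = -8.73*(2.19*c^2 + 8.24*c + 1.11)/(-0.73*c^3 - 4.12*c^2 - 1.11*c - 1.28)^2 = (-19.1187*c^2 - 71.9352*c - 9.6903)/(0.73*c^3 + 4.12*c^2 + 1.11*c + 1.28)^2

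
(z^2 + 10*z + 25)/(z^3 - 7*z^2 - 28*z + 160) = (z + 5)/(z^2 - 12*z + 32)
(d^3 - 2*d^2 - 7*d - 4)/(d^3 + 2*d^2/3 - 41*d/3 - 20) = 3*(d^2 + 2*d + 1)/(3*d^2 + 14*d + 15)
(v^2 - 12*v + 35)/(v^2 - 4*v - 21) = (v - 5)/(v + 3)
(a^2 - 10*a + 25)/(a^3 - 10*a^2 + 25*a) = 1/a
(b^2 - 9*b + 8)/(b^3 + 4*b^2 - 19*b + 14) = (b - 8)/(b^2 + 5*b - 14)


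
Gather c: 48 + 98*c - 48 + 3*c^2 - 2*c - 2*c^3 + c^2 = -2*c^3 + 4*c^2 + 96*c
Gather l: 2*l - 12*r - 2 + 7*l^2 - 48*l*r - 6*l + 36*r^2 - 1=7*l^2 + l*(-48*r - 4) + 36*r^2 - 12*r - 3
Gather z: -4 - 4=-8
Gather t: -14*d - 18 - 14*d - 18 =-28*d - 36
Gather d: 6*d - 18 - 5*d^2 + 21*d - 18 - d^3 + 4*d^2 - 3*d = -d^3 - d^2 + 24*d - 36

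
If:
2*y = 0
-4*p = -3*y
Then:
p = 0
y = 0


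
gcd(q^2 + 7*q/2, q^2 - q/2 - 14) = q + 7/2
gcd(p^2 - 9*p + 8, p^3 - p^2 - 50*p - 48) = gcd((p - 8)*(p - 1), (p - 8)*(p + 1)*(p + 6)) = p - 8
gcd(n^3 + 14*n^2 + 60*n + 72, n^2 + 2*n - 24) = n + 6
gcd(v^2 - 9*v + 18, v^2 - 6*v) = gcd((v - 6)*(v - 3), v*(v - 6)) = v - 6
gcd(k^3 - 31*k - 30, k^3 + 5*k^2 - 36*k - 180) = k^2 - k - 30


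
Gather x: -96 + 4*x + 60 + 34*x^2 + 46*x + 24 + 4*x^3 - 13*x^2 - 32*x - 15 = 4*x^3 + 21*x^2 + 18*x - 27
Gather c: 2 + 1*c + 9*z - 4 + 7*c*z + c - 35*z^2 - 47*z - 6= c*(7*z + 2) - 35*z^2 - 38*z - 8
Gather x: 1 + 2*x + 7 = 2*x + 8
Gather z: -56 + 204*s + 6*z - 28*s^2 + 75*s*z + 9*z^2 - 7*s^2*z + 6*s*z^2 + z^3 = -28*s^2 + 204*s + z^3 + z^2*(6*s + 9) + z*(-7*s^2 + 75*s + 6) - 56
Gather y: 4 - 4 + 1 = 1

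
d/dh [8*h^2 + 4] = 16*h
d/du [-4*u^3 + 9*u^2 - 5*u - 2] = -12*u^2 + 18*u - 5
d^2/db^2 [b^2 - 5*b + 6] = 2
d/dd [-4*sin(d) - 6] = -4*cos(d)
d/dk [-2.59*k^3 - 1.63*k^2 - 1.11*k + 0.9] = -7.77*k^2 - 3.26*k - 1.11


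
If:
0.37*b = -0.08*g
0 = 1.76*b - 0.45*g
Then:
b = 0.00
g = 0.00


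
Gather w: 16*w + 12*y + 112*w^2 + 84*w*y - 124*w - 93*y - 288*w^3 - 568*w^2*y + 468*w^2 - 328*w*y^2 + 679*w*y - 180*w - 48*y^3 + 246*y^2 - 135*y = -288*w^3 + w^2*(580 - 568*y) + w*(-328*y^2 + 763*y - 288) - 48*y^3 + 246*y^2 - 216*y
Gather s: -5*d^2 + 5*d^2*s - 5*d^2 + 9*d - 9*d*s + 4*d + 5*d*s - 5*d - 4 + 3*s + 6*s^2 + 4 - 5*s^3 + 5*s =-10*d^2 + 8*d - 5*s^3 + 6*s^2 + s*(5*d^2 - 4*d + 8)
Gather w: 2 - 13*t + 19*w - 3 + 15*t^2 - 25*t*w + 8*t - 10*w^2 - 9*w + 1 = 15*t^2 - 5*t - 10*w^2 + w*(10 - 25*t)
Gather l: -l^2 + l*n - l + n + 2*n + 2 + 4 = -l^2 + l*(n - 1) + 3*n + 6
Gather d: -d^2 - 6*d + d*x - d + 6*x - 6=-d^2 + d*(x - 7) + 6*x - 6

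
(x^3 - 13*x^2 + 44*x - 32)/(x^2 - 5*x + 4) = x - 8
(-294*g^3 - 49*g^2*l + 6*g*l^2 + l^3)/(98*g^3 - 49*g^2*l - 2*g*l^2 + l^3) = (-6*g - l)/(2*g - l)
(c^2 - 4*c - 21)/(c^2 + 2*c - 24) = (c^2 - 4*c - 21)/(c^2 + 2*c - 24)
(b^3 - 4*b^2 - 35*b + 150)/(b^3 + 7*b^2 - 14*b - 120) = (b^2 - 10*b + 25)/(b^2 + b - 20)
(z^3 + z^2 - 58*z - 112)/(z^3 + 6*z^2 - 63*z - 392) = (z + 2)/(z + 7)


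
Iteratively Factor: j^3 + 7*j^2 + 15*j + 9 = (j + 1)*(j^2 + 6*j + 9) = (j + 1)*(j + 3)*(j + 3)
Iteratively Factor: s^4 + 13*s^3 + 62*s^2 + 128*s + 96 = (s + 4)*(s^3 + 9*s^2 + 26*s + 24) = (s + 2)*(s + 4)*(s^2 + 7*s + 12) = (s + 2)*(s + 3)*(s + 4)*(s + 4)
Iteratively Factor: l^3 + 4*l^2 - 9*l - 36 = (l + 4)*(l^2 - 9) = (l + 3)*(l + 4)*(l - 3)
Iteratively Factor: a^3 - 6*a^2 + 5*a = (a - 1)*(a^2 - 5*a) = (a - 5)*(a - 1)*(a)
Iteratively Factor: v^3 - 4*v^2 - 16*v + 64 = (v - 4)*(v^2 - 16) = (v - 4)^2*(v + 4)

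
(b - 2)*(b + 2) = b^2 - 4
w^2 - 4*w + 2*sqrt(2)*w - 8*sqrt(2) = (w - 4)*(w + 2*sqrt(2))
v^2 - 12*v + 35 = (v - 7)*(v - 5)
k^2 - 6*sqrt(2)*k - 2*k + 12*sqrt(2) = (k - 2)*(k - 6*sqrt(2))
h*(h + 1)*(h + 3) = h^3 + 4*h^2 + 3*h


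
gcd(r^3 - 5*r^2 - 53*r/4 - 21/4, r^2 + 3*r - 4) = 1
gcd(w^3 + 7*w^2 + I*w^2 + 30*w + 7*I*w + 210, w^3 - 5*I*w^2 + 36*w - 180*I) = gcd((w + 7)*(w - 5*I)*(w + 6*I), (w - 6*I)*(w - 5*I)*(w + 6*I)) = w^2 + I*w + 30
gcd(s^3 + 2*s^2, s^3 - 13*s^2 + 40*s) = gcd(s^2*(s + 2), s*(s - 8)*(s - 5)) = s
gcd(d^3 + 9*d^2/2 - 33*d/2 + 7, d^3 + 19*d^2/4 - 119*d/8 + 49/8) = d^2 + 13*d/2 - 7/2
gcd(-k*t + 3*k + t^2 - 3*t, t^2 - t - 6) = t - 3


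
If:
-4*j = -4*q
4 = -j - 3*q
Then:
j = -1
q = -1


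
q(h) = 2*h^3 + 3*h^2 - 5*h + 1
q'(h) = 6*h^2 + 6*h - 5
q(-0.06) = 1.31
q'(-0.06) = -5.34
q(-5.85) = -267.49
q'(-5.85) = 165.24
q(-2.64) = -1.69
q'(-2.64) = 20.98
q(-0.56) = 4.39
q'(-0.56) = -6.48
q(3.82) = 137.16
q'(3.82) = 105.47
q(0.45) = -0.46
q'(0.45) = -1.08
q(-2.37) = 3.08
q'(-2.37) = 14.48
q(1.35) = 4.64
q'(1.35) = 14.04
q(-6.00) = -293.00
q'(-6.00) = 175.00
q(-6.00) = -293.00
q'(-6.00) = 175.00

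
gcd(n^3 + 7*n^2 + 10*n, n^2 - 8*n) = n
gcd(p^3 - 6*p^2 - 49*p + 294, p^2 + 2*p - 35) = p + 7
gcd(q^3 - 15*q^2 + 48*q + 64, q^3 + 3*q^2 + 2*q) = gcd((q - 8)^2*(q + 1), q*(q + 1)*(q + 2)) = q + 1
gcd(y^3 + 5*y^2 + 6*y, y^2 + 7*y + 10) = y + 2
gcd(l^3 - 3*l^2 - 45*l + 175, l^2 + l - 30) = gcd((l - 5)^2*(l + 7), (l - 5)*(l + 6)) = l - 5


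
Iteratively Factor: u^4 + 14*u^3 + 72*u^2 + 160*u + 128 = (u + 2)*(u^3 + 12*u^2 + 48*u + 64) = (u + 2)*(u + 4)*(u^2 + 8*u + 16) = (u + 2)*(u + 4)^2*(u + 4)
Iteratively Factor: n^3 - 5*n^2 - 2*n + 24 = (n - 4)*(n^2 - n - 6) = (n - 4)*(n + 2)*(n - 3)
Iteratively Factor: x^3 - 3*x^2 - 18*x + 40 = (x + 4)*(x^2 - 7*x + 10) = (x - 2)*(x + 4)*(x - 5)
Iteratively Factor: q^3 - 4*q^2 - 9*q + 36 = (q + 3)*(q^2 - 7*q + 12) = (q - 4)*(q + 3)*(q - 3)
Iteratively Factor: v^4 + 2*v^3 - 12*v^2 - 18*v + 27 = (v + 3)*(v^3 - v^2 - 9*v + 9) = (v - 1)*(v + 3)*(v^2 - 9) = (v - 1)*(v + 3)^2*(v - 3)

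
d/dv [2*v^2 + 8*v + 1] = 4*v + 8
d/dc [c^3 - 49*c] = 3*c^2 - 49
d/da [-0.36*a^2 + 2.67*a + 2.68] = 2.67 - 0.72*a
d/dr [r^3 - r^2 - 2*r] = 3*r^2 - 2*r - 2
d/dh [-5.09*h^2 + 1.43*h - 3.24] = 1.43 - 10.18*h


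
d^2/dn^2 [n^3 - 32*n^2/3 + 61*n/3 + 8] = 6*n - 64/3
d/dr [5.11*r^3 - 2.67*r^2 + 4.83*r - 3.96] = 15.33*r^2 - 5.34*r + 4.83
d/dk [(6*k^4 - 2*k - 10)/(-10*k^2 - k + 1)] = 2*((1 - 12*k^3)*(10*k^2 + k - 1) - (20*k + 1)*(-3*k^4 + k + 5))/(10*k^2 + k - 1)^2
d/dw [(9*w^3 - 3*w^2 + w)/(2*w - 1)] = (36*w^3 - 33*w^2 + 6*w - 1)/(4*w^2 - 4*w + 1)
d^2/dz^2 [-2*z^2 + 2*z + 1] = -4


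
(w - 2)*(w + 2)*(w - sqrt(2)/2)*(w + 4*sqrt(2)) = w^4 + 7*sqrt(2)*w^3/2 - 8*w^2 - 14*sqrt(2)*w + 16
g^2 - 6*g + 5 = (g - 5)*(g - 1)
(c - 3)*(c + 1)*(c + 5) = c^3 + 3*c^2 - 13*c - 15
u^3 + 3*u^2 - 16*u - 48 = (u - 4)*(u + 3)*(u + 4)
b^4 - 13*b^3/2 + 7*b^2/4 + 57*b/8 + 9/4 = (b - 6)*(b - 3/2)*(b + 1/2)^2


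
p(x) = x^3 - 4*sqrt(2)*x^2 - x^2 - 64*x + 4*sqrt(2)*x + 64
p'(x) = 3*x^2 - 8*sqrt(2)*x - 2*x - 64 + 4*sqrt(2)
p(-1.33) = 127.47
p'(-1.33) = -35.33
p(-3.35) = 147.15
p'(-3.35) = 19.93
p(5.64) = -297.40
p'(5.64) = -38.00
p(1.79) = -56.03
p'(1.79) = -72.56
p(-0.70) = 101.24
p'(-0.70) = -47.55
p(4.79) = -258.30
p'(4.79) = -53.28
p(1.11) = -7.60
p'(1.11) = -69.43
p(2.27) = -91.04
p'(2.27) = -73.11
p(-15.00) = -3933.65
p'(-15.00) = 816.36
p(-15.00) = -3933.65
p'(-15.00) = 816.36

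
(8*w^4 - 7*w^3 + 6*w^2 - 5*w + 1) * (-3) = -24*w^4 + 21*w^3 - 18*w^2 + 15*w - 3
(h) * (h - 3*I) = h^2 - 3*I*h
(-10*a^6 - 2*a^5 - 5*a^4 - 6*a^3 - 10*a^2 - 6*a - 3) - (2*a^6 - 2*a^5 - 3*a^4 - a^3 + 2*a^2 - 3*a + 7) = -12*a^6 - 2*a^4 - 5*a^3 - 12*a^2 - 3*a - 10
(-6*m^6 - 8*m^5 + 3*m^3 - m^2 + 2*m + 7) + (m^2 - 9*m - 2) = -6*m^6 - 8*m^5 + 3*m^3 - 7*m + 5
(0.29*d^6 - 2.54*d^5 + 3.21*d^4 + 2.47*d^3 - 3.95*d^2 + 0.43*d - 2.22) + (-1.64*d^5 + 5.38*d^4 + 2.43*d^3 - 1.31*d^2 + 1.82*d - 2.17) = 0.29*d^6 - 4.18*d^5 + 8.59*d^4 + 4.9*d^3 - 5.26*d^2 + 2.25*d - 4.39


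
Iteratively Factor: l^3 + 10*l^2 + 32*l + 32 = (l + 2)*(l^2 + 8*l + 16) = (l + 2)*(l + 4)*(l + 4)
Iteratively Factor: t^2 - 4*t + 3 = (t - 1)*(t - 3)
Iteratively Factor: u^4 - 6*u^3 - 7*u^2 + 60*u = (u - 4)*(u^3 - 2*u^2 - 15*u) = u*(u - 4)*(u^2 - 2*u - 15) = u*(u - 5)*(u - 4)*(u + 3)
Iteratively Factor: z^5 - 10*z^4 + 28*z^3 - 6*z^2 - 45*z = (z)*(z^4 - 10*z^3 + 28*z^2 - 6*z - 45) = z*(z - 5)*(z^3 - 5*z^2 + 3*z + 9) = z*(z - 5)*(z + 1)*(z^2 - 6*z + 9) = z*(z - 5)*(z - 3)*(z + 1)*(z - 3)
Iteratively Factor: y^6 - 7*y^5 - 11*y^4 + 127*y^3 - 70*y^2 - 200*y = (y - 2)*(y^5 - 5*y^4 - 21*y^3 + 85*y^2 + 100*y) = y*(y - 2)*(y^4 - 5*y^3 - 21*y^2 + 85*y + 100) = y*(y - 2)*(y + 1)*(y^3 - 6*y^2 - 15*y + 100) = y*(y - 5)*(y - 2)*(y + 1)*(y^2 - y - 20) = y*(y - 5)*(y - 2)*(y + 1)*(y + 4)*(y - 5)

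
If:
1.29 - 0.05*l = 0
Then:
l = 25.80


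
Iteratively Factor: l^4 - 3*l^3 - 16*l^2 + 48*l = (l + 4)*(l^3 - 7*l^2 + 12*l) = l*(l + 4)*(l^2 - 7*l + 12) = l*(l - 3)*(l + 4)*(l - 4)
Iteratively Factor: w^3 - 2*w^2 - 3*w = (w)*(w^2 - 2*w - 3) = w*(w - 3)*(w + 1)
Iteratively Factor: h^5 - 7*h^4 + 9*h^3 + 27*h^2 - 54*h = (h - 3)*(h^4 - 4*h^3 - 3*h^2 + 18*h) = h*(h - 3)*(h^3 - 4*h^2 - 3*h + 18) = h*(h - 3)^2*(h^2 - h - 6) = h*(h - 3)^2*(h + 2)*(h - 3)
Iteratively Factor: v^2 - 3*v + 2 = (v - 1)*(v - 2)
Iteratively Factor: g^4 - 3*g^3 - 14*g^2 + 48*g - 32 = (g - 1)*(g^3 - 2*g^2 - 16*g + 32) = (g - 1)*(g + 4)*(g^2 - 6*g + 8) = (g - 4)*(g - 1)*(g + 4)*(g - 2)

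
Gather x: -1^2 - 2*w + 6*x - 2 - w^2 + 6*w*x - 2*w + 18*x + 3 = -w^2 - 4*w + x*(6*w + 24)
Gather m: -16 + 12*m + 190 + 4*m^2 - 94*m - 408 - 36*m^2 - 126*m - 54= -32*m^2 - 208*m - 288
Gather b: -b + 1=1 - b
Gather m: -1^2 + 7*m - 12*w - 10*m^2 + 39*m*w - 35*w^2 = -10*m^2 + m*(39*w + 7) - 35*w^2 - 12*w - 1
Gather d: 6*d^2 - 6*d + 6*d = 6*d^2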